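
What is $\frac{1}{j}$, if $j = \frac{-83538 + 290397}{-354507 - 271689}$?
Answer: $- \frac{208732}{68953} \approx -3.0272$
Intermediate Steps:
$j = - \frac{68953}{208732}$ ($j = \frac{206859}{-626196} = 206859 \left(- \frac{1}{626196}\right) = - \frac{68953}{208732} \approx -0.33034$)
$\frac{1}{j} = \frac{1}{- \frac{68953}{208732}} = - \frac{208732}{68953}$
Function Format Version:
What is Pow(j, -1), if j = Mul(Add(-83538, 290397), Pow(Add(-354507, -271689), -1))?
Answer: Rational(-208732, 68953) ≈ -3.0272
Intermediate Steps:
j = Rational(-68953, 208732) (j = Mul(206859, Pow(-626196, -1)) = Mul(206859, Rational(-1, 626196)) = Rational(-68953, 208732) ≈ -0.33034)
Pow(j, -1) = Pow(Rational(-68953, 208732), -1) = Rational(-208732, 68953)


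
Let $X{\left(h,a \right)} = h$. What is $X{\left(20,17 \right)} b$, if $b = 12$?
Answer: $240$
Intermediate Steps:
$X{\left(20,17 \right)} b = 20 \cdot 12 = 240$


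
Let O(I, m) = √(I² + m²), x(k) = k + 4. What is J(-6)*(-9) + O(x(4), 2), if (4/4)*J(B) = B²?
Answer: -324 + 2*√17 ≈ -315.75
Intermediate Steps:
J(B) = B²
x(k) = 4 + k
J(-6)*(-9) + O(x(4), 2) = (-6)²*(-9) + √((4 + 4)² + 2²) = 36*(-9) + √(8² + 4) = -324 + √(64 + 4) = -324 + √68 = -324 + 2*√17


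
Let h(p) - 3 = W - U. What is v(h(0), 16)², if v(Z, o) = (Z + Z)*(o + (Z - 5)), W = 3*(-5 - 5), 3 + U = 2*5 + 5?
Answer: 4769856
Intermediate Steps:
U = 12 (U = -3 + (2*5 + 5) = -3 + (10 + 5) = -3 + 15 = 12)
W = -30 (W = 3*(-10) = -30)
h(p) = -39 (h(p) = 3 + (-30 - 1*12) = 3 + (-30 - 12) = 3 - 42 = -39)
v(Z, o) = 2*Z*(-5 + Z + o) (v(Z, o) = (2*Z)*(o + (-5 + Z)) = (2*Z)*(-5 + Z + o) = 2*Z*(-5 + Z + o))
v(h(0), 16)² = (2*(-39)*(-5 - 39 + 16))² = (2*(-39)*(-28))² = 2184² = 4769856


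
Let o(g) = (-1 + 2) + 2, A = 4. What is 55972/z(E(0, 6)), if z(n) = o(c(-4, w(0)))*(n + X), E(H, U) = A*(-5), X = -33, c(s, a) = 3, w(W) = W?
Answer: -55972/159 ≈ -352.03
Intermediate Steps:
o(g) = 3 (o(g) = 1 + 2 = 3)
E(H, U) = -20 (E(H, U) = 4*(-5) = -20)
z(n) = -99 + 3*n (z(n) = 3*(n - 33) = 3*(-33 + n) = -99 + 3*n)
55972/z(E(0, 6)) = 55972/(-99 + 3*(-20)) = 55972/(-99 - 60) = 55972/(-159) = 55972*(-1/159) = -55972/159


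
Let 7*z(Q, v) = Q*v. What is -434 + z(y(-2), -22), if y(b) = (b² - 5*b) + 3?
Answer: -3412/7 ≈ -487.43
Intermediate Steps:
y(b) = 3 + b² - 5*b
z(Q, v) = Q*v/7 (z(Q, v) = (Q*v)/7 = Q*v/7)
-434 + z(y(-2), -22) = -434 + (⅐)*(3 + (-2)² - 5*(-2))*(-22) = -434 + (⅐)*(3 + 4 + 10)*(-22) = -434 + (⅐)*17*(-22) = -434 - 374/7 = -3412/7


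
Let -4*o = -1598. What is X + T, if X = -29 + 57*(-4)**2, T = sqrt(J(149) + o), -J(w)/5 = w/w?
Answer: 883 + sqrt(1578)/2 ≈ 902.86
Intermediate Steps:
o = 799/2 (o = -1/4*(-1598) = 799/2 ≈ 399.50)
J(w) = -5 (J(w) = -5*w/w = -5*1 = -5)
T = sqrt(1578)/2 (T = sqrt(-5 + 799/2) = sqrt(789/2) = sqrt(1578)/2 ≈ 19.862)
X = 883 (X = -29 + 57*16 = -29 + 912 = 883)
X + T = 883 + sqrt(1578)/2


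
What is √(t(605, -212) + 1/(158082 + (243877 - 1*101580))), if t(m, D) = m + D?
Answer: 2*√8864856237823/300379 ≈ 19.824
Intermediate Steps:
t(m, D) = D + m
√(t(605, -212) + 1/(158082 + (243877 - 1*101580))) = √((-212 + 605) + 1/(158082 + (243877 - 1*101580))) = √(393 + 1/(158082 + (243877 - 101580))) = √(393 + 1/(158082 + 142297)) = √(393 + 1/300379) = √(118048948/300379) = 2*√8864856237823/300379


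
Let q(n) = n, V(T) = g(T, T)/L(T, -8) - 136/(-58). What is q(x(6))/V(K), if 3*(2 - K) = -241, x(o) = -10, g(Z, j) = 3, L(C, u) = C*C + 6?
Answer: -17708270/4153067 ≈ -4.2639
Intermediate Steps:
L(C, u) = 6 + C² (L(C, u) = C² + 6 = 6 + C²)
K = 247/3 (K = 2 - ⅓*(-241) = 2 + 241/3 = 247/3 ≈ 82.333)
V(T) = 68/29 + 3/(6 + T²) (V(T) = 3/(6 + T²) - 136/(-58) = 3/(6 + T²) - 136*(-1/58) = 3/(6 + T²) + 68/29 = 68/29 + 3/(6 + T²))
q(x(6))/V(K) = -10*29*(6 + (247/3)²)/(495 + 68*(247/3)²) = -10*29*(6 + 61009/9)/(495 + 68*(61009/9)) = -10*1770827/(9*(495 + 4148612/9)) = -10/((1/29)*(9/61063)*(4153067/9)) = -10/4153067/1770827 = -10*1770827/4153067 = -17708270/4153067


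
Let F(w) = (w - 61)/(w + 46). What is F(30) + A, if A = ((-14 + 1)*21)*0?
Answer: -31/76 ≈ -0.40789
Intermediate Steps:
A = 0 (A = -13*21*0 = -273*0 = 0)
F(w) = (-61 + w)/(46 + w)
F(30) + A = (-61 + 30)/(46 + 30) + 0 = -31/76 + 0 = -31/76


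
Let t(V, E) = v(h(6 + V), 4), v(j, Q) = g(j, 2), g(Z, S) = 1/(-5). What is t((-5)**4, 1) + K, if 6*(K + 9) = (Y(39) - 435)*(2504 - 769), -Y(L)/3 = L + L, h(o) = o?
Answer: -1934617/10 ≈ -1.9346e+5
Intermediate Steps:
g(Z, S) = -1/5
v(j, Q) = -1/5
Y(L) = -6*L (Y(L) = -3*(L + L) = -6*L)
t(V, E) = -1/5
K = -386923/2 (K = -9 + ((-6*39 - 435)*(2504 - 769))/6 = -9 + ((-234 - 435)*1735)/6 = -9 + (-669*1735)/6 = -9 + (1/6)*(-1160715) = -9 - 386905/2 = -386923/2 ≈ -1.9346e+5)
t((-5)**4, 1) + K = -1/5 - 386923/2 = -1934617/10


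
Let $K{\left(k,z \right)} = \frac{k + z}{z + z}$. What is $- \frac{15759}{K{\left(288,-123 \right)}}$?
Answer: $\frac{1292238}{55} \approx 23495.0$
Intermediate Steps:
$K{\left(k,z \right)} = \frac{k + z}{2 z}$
$- \frac{15759}{K{\left(288,-123 \right)}} = - \frac{15759}{\frac{1}{2} \frac{1}{-123} \left(288 - 123\right)} = - \frac{15759}{\frac{1}{2} \left(- \frac{1}{123}\right) 165} = - \frac{15759}{- \frac{55}{82}} = \left(-15759\right) \left(- \frac{82}{55}\right) = \frac{1292238}{55}$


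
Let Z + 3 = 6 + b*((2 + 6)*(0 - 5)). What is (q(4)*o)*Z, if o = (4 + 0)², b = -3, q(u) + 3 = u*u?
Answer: 25584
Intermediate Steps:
q(u) = -3 + u² (q(u) = -3 + u*u = -3 + u²)
o = 16 (o = 4² = 16)
Z = 123 (Z = -3 + (6 - 3*(2 + 6)*(0 - 5)) = -3 + (6 - 24*(-5)) = -3 + (6 - 3*(-40)) = -3 + (6 + 120) = -3 + 126 = 123)
(q(4)*o)*Z = ((-3 + 4²)*16)*123 = ((-3 + 16)*16)*123 = (13*16)*123 = 208*123 = 25584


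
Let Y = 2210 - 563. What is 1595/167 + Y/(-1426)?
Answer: 1999421/238142 ≈ 8.3959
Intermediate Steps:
Y = 1647
1595/167 + Y/(-1426) = 1595/167 + 1647/(-1426) = 1595*(1/167) + 1647*(-1/1426) = 1595/167 - 1647/1426 = 1999421/238142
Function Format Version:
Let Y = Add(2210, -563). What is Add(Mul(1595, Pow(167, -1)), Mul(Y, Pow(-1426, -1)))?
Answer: Rational(1999421, 238142) ≈ 8.3959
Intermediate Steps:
Y = 1647
Add(Mul(1595, Pow(167, -1)), Mul(Y, Pow(-1426, -1))) = Add(Mul(1595, Pow(167, -1)), Mul(1647, Pow(-1426, -1))) = Add(Mul(1595, Rational(1, 167)), Mul(1647, Rational(-1, 1426))) = Add(Rational(1595, 167), Rational(-1647, 1426)) = Rational(1999421, 238142)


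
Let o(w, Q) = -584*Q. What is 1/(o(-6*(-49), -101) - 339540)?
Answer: -1/280556 ≈ -3.5643e-6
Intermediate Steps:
1/(o(-6*(-49), -101) - 339540) = 1/(-584*(-101) - 339540) = 1/(58984 - 339540) = 1/(-280556) = -1/280556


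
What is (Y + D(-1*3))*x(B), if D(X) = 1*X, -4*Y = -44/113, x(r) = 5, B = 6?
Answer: -1640/113 ≈ -14.513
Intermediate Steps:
Y = 11/113 (Y = -(-11)/113 = -1/4*(-44/113) = 11/113 ≈ 0.097345)
D(X) = X
(Y + D(-1*3))*x(B) = (11/113 - 1*3)*5 = (11/113 - 3)*5 = -328/113*5 = -1640/113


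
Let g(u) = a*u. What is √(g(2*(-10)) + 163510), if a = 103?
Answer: 5*√6458 ≈ 401.81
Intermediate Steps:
g(u) = 103*u
√(g(2*(-10)) + 163510) = √(103*(2*(-10)) + 163510) = √(103*(-20) + 163510) = √(-2060 + 163510) = √161450 = 5*√6458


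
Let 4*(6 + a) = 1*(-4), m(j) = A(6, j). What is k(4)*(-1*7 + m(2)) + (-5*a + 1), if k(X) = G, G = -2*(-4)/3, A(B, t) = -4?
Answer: 20/3 ≈ 6.6667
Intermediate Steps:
m(j) = -4
a = -7 (a = -6 + (1*(-4))/4 = -6 + (1/4)*(-4) = -6 - 1 = -7)
G = 8/3 (G = 8*(1/3) = 8/3 ≈ 2.6667)
k(X) = 8/3
k(4)*(-1*7 + m(2)) + (-5*a + 1) = 8*(-1*7 - 4)/3 + (-5*(-7) + 1) = 8*(-7 - 4)/3 + (35 + 1) = (8/3)*(-11) + 36 = -88/3 + 36 = 20/3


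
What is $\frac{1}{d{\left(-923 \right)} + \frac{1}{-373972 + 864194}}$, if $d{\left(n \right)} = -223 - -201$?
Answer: $- \frac{490222}{10784883} \approx -0.045455$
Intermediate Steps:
$d{\left(n \right)} = -22$ ($d{\left(n \right)} = -223 + 201 = -22$)
$\frac{1}{d{\left(-923 \right)} + \frac{1}{-373972 + 864194}} = \frac{1}{-22 + \frac{1}{-373972 + 864194}} = \frac{1}{-22 + \frac{1}{490222}} = \frac{1}{- \frac{10784883}{490222}} = - \frac{490222}{10784883}$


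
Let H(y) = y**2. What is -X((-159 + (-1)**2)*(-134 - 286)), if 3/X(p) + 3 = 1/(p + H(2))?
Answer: 199092/199091 ≈ 1.0000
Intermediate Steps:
X(p) = 3/(-3 + 1/(4 + p)) (X(p) = 3/(-3 + 1/(p + 2**2)) = 3/(-3 + 1/(p + 4)) = 3/(-3 + 1/(4 + p)))
-X((-159 + (-1)**2)*(-134 - 286)) = -3*(-4 - (-159 + (-1)**2)*(-134 - 286))/(11 + 3*((-159 + (-1)**2)*(-134 - 286))) = -3*(-4 - (-159 + 1)*(-420))/(11 + 3*((-159 + 1)*(-420))) = -3*(-4 - (-158)*(-420))/(11 + 3*(-158*(-420))) = -3*(-4 - 1*66360)/(11 + 3*66360) = -3*(-4 - 66360)/(11 + 199080) = -3*(-66364)/199091 = -1*(-199092/199091) = 199092/199091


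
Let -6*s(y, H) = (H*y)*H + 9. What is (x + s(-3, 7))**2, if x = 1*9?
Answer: 1024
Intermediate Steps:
s(y, H) = -3/2 - y*H**2/6 (s(y, H) = -((H*y)*H + 9)/6 = -(y*H**2 + 9)/6 = -(9 + y*H**2)/6 = -3/2 - y*H**2/6)
x = 9
(x + s(-3, 7))**2 = (9 + (-3/2 - 1/6*(-3)*7**2))**2 = (9 + (-3/2 - 1/6*(-3)*49))**2 = (9 + (-3/2 + 49/2))**2 = (9 + 23)**2 = 32**2 = 1024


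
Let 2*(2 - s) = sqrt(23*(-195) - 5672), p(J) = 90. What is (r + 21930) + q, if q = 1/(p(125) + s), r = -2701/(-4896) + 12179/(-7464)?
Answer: 28815754946233/1314052128 + 2*I*sqrt(10157)/44013 ≈ 21929.0 + 0.0045796*I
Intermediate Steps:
r = -1644505/1522656 (r = -2701*(-1/4896) + 12179*(-1/7464) = 2701/4896 - 12179/7464 = -1644505/1522656 ≈ -1.0800)
s = 2 - I*sqrt(10157)/2 (s = 2 - sqrt(23*(-195) - 5672)/2 = 2 - sqrt(-4485 - 5672)/2 = 2 - I*sqrt(10157)/2 ≈ 2.0 - 50.391*I)
q = 1/(92 - I*sqrt(10157)/2) (q = 1/(90 + (2 - I*sqrt(10157)/2)) = 1/(92 - I*sqrt(10157)/2) ≈ 0.0083612 + 0.0045796*I)
(r + 21930) + q = (-1644505/1522656 + 21930) + (368/44013 + 2*I*sqrt(10157)/44013) = 33390201575/1522656 + (368/44013 + 2*I*sqrt(10157)/44013) = 28815754946233/1314052128 + 2*I*sqrt(10157)/44013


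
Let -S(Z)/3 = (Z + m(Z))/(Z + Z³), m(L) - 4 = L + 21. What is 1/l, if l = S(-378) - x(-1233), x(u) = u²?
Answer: -1059030/1610031659713 ≈ -6.5777e-7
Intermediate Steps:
m(L) = 25 + L (m(L) = 4 + (L + 21) = 4 + (21 + L) = 25 + L)
S(Z) = -3*(25 + 2*Z)/(Z + Z³) (S(Z) = -3*(Z + (25 + Z))/(Z + Z³) = -3*(25 + 2*Z)/(Z + Z³))
l = -1610031659713/1059030 (l = (-75 - 6*(-378))/(-378 + (-378)³) - 1*(-1233)² = (-75 + 2268)/(-378 - 54010152) - 1*1520289 = 2193/(-54010530) - 1520289 = -1/54010530*2193 - 1520289 = -43/1059030 - 1520289 = -1610031659713/1059030 ≈ -1.5203e+6)
1/l = 1/(-1610031659713/1059030) = -1059030/1610031659713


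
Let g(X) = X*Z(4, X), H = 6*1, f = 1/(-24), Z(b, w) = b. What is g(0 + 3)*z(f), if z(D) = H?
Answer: 72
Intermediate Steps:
f = -1/24 ≈ -0.041667
H = 6
g(X) = 4*X (g(X) = X*4 = 4*X)
z(D) = 6
g(0 + 3)*z(f) = (4*(0 + 3))*6 = (4*3)*6 = 12*6 = 72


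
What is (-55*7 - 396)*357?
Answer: -278817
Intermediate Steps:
(-55*7 - 396)*357 = (-385 - 396)*357 = -781*357 = -278817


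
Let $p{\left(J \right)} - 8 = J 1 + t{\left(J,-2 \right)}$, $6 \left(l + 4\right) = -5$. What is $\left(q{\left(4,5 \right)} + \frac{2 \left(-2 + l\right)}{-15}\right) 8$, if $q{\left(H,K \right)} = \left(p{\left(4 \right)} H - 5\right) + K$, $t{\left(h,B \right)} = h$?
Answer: $\frac{23368}{45} \approx 519.29$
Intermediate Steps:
$l = - \frac{29}{6}$ ($l = -4 + \frac{1}{6} \left(-5\right) = -4 - \frac{5}{6} = - \frac{29}{6} \approx -4.8333$)
$p{\left(J \right)} = 8 + 2 J$ ($p{\left(J \right)} = 8 + \left(J 1 + J\right) = 8 + \left(J + J\right) = 8 + 2 J$)
$q{\left(H,K \right)} = -5 + K + 16 H$ ($q{\left(H,K \right)} = \left(\left(8 + 2 \cdot 4\right) H - 5\right) + K = \left(\left(8 + 8\right) H - 5\right) + K = \left(16 H - 5\right) + K = \left(-5 + 16 H\right) + K = -5 + K + 16 H$)
$\left(q{\left(4,5 \right)} + \frac{2 \left(-2 + l\right)}{-15}\right) 8 = \left(\left(-5 + 5 + 16 \cdot 4\right) + \frac{2 \left(-2 - \frac{29}{6}\right)}{-15}\right) 8 = \left(\left(-5 + 5 + 64\right) + 2 \left(- \frac{41}{6}\right) \left(- \frac{1}{15}\right)\right) 8 = \left(64 - - \frac{41}{45}\right) 8 = \left(64 + \frac{41}{45}\right) 8 = \frac{2921}{45} \cdot 8 = \frac{23368}{45}$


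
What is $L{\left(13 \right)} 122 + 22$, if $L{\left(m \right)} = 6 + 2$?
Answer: $998$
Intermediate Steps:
$L{\left(m \right)} = 8$
$L{\left(13 \right)} 122 + 22 = 8 \cdot 122 + 22 = 976 + 22 = 998$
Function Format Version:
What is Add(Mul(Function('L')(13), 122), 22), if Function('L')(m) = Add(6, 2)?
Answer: 998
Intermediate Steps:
Function('L')(m) = 8
Add(Mul(Function('L')(13), 122), 22) = Add(Mul(8, 122), 22) = Add(976, 22) = 998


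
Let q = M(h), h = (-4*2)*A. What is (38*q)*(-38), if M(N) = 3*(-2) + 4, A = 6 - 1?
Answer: 2888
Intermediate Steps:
A = 5
h = -40 (h = -4*2*5 = -8*5 = -40)
M(N) = -2 (M(N) = -6 + 4 = -2)
q = -2
(38*q)*(-38) = (38*(-2))*(-38) = -76*(-38) = 2888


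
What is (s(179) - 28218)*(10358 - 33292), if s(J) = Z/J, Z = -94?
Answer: 115842294344/179 ≈ 6.4716e+8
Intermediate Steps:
s(J) = -94/J
(s(179) - 28218)*(10358 - 33292) = (-94/179 - 28218)*(10358 - 33292) = (-94*1/179 - 28218)*(-22934) = (-94/179 - 28218)*(-22934) = -5051116/179*(-22934) = 115842294344/179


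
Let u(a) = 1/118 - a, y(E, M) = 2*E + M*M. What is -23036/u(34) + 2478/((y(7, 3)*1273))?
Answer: 79597522450/117438069 ≈ 677.78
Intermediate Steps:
y(E, M) = M**2 + 2*E (y(E, M) = 2*E + M**2 = M**2 + 2*E)
u(a) = 1/118 - a
-23036/u(34) + 2478/((y(7, 3)*1273)) = -23036/(1/118 - 1*34) + 2478/(((3**2 + 2*7)*1273)) = -23036/(1/118 - 34) + 2478/(((9 + 14)*1273)) = -23036/(-4011/118) + 2478/((23*1273)) = -23036*(-118/4011) + 2478/29279 = 2718248/4011 + 2478*(1/29279) = 2718248/4011 + 2478/29279 = 79597522450/117438069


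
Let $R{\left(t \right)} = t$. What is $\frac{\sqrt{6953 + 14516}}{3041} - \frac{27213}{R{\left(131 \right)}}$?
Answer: $- \frac{27213}{131} + \frac{\sqrt{21469}}{3041} \approx -207.68$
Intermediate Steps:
$\frac{\sqrt{6953 + 14516}}{3041} - \frac{27213}{R{\left(131 \right)}} = \frac{\sqrt{6953 + 14516}}{3041} - \frac{27213}{131} = \sqrt{21469} \cdot \frac{1}{3041} - \frac{27213}{131} = \frac{\sqrt{21469}}{3041} - \frac{27213}{131} = - \frac{27213}{131} + \frac{\sqrt{21469}}{3041}$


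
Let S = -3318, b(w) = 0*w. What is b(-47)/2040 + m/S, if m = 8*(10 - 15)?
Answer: 20/1659 ≈ 0.012055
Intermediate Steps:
b(w) = 0
m = -40 (m = 8*(-5) = -40)
b(-47)/2040 + m/S = 0/2040 - 40/(-3318) = 0*(1/2040) - 40*(-1/3318) = 0 + 20/1659 = 20/1659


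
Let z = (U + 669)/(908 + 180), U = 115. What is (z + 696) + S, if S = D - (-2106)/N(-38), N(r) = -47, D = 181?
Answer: 2661987/3196 ≈ 832.91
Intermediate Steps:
z = 49/68 (z = (115 + 669)/(908 + 180) = 784/1088 = 784*(1/1088) = 49/68 ≈ 0.72059)
S = 6401/47 (S = 181 - (-2106)/(-47) = 181 - (-2106)*(-1)/47 = 181 - 1*2106/47 = 181 - 2106/47 = 6401/47 ≈ 136.19)
(z + 696) + S = (49/68 + 696) + 6401/47 = 47377/68 + 6401/47 = 2661987/3196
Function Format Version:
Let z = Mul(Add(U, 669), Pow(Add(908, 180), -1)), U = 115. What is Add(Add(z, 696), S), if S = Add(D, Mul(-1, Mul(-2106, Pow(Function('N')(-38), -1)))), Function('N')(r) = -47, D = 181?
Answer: Rational(2661987, 3196) ≈ 832.91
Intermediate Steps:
z = Rational(49, 68) (z = Mul(Add(115, 669), Pow(Add(908, 180), -1)) = Mul(784, Pow(1088, -1)) = Mul(784, Rational(1, 1088)) = Rational(49, 68) ≈ 0.72059)
S = Rational(6401, 47) (S = Add(181, Mul(-1, Mul(-2106, Pow(-47, -1)))) = Add(181, Mul(-1, Mul(-2106, Rational(-1, 47)))) = Add(181, Mul(-1, Rational(2106, 47))) = Add(181, Rational(-2106, 47)) = Rational(6401, 47) ≈ 136.19)
Add(Add(z, 696), S) = Add(Add(Rational(49, 68), 696), Rational(6401, 47)) = Add(Rational(47377, 68), Rational(6401, 47)) = Rational(2661987, 3196)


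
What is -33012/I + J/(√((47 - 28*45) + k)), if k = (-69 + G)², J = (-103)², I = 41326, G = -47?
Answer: -16506/20663 + 10609*√12243/12243 ≈ 95.082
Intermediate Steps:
J = 10609
k = 13456 (k = (-69 - 47)² = (-116)² = 13456)
-33012/I + J/(√((47 - 28*45) + k)) = -33012/41326 + 10609/(√((47 - 28*45) + 13456)) = -33012*1/41326 + 10609/(√((47 - 1260) + 13456)) = -16506/20663 + 10609/(√(-1213 + 13456)) = -16506/20663 + 10609/(√12243) = -16506/20663 + 10609*(√12243/12243) = -16506/20663 + 10609*√12243/12243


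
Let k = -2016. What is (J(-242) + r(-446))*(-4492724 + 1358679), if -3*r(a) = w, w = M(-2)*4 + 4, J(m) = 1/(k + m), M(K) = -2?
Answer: -28297292305/6774 ≈ -4.1773e+6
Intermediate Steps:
J(m) = 1/(-2016 + m)
w = -4 (w = -2*4 + 4 = -8 + 4 = -4)
r(a) = 4/3 (r(a) = -⅓*(-4) = 4/3)
(J(-242) + r(-446))*(-4492724 + 1358679) = (1/(-2016 - 242) + 4/3)*(-4492724 + 1358679) = (1/(-2258) + 4/3)*(-3134045) = (-1/2258 + 4/3)*(-3134045) = (9029/6774)*(-3134045) = -28297292305/6774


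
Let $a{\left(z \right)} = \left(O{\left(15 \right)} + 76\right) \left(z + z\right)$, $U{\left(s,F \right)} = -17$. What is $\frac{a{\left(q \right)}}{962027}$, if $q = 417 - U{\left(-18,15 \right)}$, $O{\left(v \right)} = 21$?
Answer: $\frac{84196}{962027} \approx 0.087519$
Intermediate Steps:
$q = 434$ ($q = 417 - -17 = 417 + 17 = 434$)
$a{\left(z \right)} = 194 z$ ($a{\left(z \right)} = \left(21 + 76\right) \left(z + z\right) = 97 \cdot 2 z = 194 z$)
$\frac{a{\left(q \right)}}{962027} = \frac{194 \cdot 434}{962027} = 84196 \cdot \frac{1}{962027} = \frac{84196}{962027}$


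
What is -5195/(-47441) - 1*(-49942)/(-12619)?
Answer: -2303742717/598657979 ≈ -3.8482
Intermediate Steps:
-5195/(-47441) - 1*(-49942)/(-12619) = -5195*(-1/47441) + 49942*(-1/12619) = 5195/47441 - 49942/12619 = -2303742717/598657979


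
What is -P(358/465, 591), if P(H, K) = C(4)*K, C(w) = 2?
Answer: -1182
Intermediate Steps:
P(H, K) = 2*K
-P(358/465, 591) = -2*591 = -1*1182 = -1182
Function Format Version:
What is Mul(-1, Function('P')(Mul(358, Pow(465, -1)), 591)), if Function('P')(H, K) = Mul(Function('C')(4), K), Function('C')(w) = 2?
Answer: -1182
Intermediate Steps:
Function('P')(H, K) = Mul(2, K)
Mul(-1, Function('P')(Mul(358, Pow(465, -1)), 591)) = Mul(-1, Mul(2, 591)) = Mul(-1, 1182) = -1182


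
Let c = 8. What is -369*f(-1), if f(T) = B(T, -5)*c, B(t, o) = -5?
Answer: 14760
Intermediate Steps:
f(T) = -40 (f(T) = -5*8 = -40)
-369*f(-1) = -369*(-40) = 14760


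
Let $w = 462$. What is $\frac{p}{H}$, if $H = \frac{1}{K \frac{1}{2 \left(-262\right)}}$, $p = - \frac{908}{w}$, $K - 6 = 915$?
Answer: $\frac{69689}{20174} \approx 3.4544$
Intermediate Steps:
$K = 921$ ($K = 6 + 915 = 921$)
$p = - \frac{454}{231}$ ($p = - \frac{908}{462} = \left(-908\right) \frac{1}{462} = - \frac{454}{231} \approx -1.9654$)
$H = - \frac{524}{921}$ ($H = \frac{1}{921 \frac{1}{2 \left(-262\right)}} = \frac{1}{921 \frac{1}{-524}} = \frac{1}{921 \left(- \frac{1}{524}\right)} = \frac{1}{- \frac{921}{524}} = - \frac{524}{921} \approx -0.56895$)
$\frac{p}{H} = - \frac{454}{231 \left(- \frac{524}{921}\right)} = \left(- \frac{454}{231}\right) \left(- \frac{921}{524}\right) = \frac{69689}{20174}$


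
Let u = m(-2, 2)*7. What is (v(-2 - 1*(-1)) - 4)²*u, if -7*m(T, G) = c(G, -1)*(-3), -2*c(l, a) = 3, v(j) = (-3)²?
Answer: -225/2 ≈ -112.50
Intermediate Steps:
v(j) = 9
c(l, a) = -3/2 (c(l, a) = -½*3 = -3/2)
m(T, G) = -9/14 (m(T, G) = -(-3)*(-3)/14 = -⅐*9/2 = -9/14)
u = -9/2 (u = -9/14*7 = -9/2 ≈ -4.5000)
(v(-2 - 1*(-1)) - 4)²*u = (9 - 4)²*(-9/2) = 5²*(-9/2) = 25*(-9/2) = -225/2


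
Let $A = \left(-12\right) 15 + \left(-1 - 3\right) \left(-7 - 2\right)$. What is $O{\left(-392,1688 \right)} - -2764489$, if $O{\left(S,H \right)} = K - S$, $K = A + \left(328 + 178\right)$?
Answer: $2765243$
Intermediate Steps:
$A = -144$ ($A = -180 - -36 = -180 + 36 = -144$)
$K = 362$ ($K = -144 + \left(328 + 178\right) = -144 + 506 = 362$)
$O{\left(S,H \right)} = 362 - S$
$O{\left(-392,1688 \right)} - -2764489 = \left(362 - -392\right) - -2764489 = \left(362 + 392\right) + 2764489 = 754 + 2764489 = 2765243$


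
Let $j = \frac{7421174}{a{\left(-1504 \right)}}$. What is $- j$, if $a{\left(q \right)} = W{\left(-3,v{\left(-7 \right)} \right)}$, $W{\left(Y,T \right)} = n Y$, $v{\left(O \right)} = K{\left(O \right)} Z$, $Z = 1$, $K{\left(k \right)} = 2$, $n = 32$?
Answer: $\frac{3710587}{48} \approx 77304.0$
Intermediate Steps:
$v{\left(O \right)} = 2$ ($v{\left(O \right)} = 2 \cdot 1 = 2$)
$W{\left(Y,T \right)} = 32 Y$
$a{\left(q \right)} = -96$ ($a{\left(q \right)} = 32 \left(-3\right) = -96$)
$j = - \frac{3710587}{48}$ ($j = \frac{7421174}{-96} = 7421174 \left(- \frac{1}{96}\right) = - \frac{3710587}{48} \approx -77304.0$)
$- j = \left(-1\right) \left(- \frac{3710587}{48}\right) = \frac{3710587}{48}$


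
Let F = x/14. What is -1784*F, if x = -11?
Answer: 9812/7 ≈ 1401.7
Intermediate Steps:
F = -11/14 ≈ -0.78571
-1784*F = -1784*(-11/14) = 9812/7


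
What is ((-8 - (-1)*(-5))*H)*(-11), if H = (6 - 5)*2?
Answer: 286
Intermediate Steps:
H = 2 (H = 1*2 = 2)
((-8 - (-1)*(-5))*H)*(-11) = ((-8 - (-1)*(-5))*2)*(-11) = ((-8 - 1*5)*2)*(-11) = ((-8 - 5)*2)*(-11) = -13*2*(-11) = -26*(-11) = 286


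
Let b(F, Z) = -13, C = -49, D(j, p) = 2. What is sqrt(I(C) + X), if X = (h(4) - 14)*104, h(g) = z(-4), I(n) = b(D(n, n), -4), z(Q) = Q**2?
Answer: sqrt(195) ≈ 13.964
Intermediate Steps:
I(n) = -13
h(g) = 16 (h(g) = (-4)**2 = 16)
X = 208 (X = (16 - 14)*104 = 2*104 = 208)
sqrt(I(C) + X) = sqrt(-13 + 208) = sqrt(195)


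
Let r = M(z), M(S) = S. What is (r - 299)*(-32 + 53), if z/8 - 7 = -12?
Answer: -7119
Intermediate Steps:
z = -40 (z = 56 + 8*(-12) = 56 - 96 = -40)
r = -40
(r - 299)*(-32 + 53) = (-40 - 299)*(-32 + 53) = -339*21 = -7119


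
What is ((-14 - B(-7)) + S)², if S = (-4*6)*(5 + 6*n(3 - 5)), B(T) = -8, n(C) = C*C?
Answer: 492804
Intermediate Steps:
n(C) = C²
S = -696 (S = (-4*6)*(5 + 6*(3 - 5)²) = -24*(5 + 6*(-2)²) = -24*(5 + 6*4) = -24*(5 + 24) = -24*29 = -696)
((-14 - B(-7)) + S)² = ((-14 - 1*(-8)) - 696)² = ((-14 + 8) - 696)² = (-6 - 696)² = (-702)² = 492804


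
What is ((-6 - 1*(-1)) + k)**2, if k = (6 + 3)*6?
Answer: 2401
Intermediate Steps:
k = 54 (k = 9*6 = 54)
((-6 - 1*(-1)) + k)**2 = ((-6 - 1*(-1)) + 54)**2 = ((-6 + 1) + 54)**2 = (-5 + 54)**2 = 49**2 = 2401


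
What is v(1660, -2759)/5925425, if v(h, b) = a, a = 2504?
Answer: 2504/5925425 ≈ 0.00042259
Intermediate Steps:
v(h, b) = 2504
v(1660, -2759)/5925425 = 2504/5925425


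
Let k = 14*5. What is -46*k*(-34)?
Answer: 109480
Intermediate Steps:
k = 70
-46*k*(-34) = -46*70*(-34) = -3220*(-34) = 109480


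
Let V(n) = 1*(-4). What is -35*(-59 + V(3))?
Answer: 2205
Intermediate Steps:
V(n) = -4
-35*(-59 + V(3)) = -35*(-59 - 4) = -35*(-63) = 2205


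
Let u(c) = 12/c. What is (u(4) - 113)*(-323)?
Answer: 35530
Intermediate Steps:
(u(4) - 113)*(-323) = (12/4 - 113)*(-323) = (12*(1/4) - 113)*(-323) = (3 - 113)*(-323) = -110*(-323) = 35530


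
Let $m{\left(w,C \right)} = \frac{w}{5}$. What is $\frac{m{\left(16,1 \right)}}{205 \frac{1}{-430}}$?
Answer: $- \frac{1376}{205} \approx -6.7122$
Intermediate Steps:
$m{\left(w,C \right)} = \frac{w}{5}$ ($m{\left(w,C \right)} = w \frac{1}{5} = \frac{w}{5}$)
$\frac{m{\left(16,1 \right)}}{205 \frac{1}{-430}} = \frac{\frac{1}{5} \cdot 16}{205 \frac{1}{-430}} = \frac{1}{205 \left(- \frac{1}{430}\right)} \frac{16}{5} = \frac{1}{- \frac{41}{86}} \cdot \frac{16}{5} = \left(- \frac{86}{41}\right) \frac{16}{5} = - \frac{1376}{205}$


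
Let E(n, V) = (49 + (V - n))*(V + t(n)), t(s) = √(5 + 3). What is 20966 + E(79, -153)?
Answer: 48965 - 366*√2 ≈ 48447.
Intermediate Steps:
t(s) = 2*√2 (t(s) = √8 = 2*√2)
E(n, V) = (V + 2*√2)*(49 + V - n) (E(n, V) = (49 + (V - n))*(V + 2*√2) = (49 + V - n)*(V + 2*√2) = (V + 2*√2)*(49 + V - n))
20966 + E(79, -153) = 20966 + ((-153)² + 49*(-153) + 98*√2 - 1*(-153)*79 - 2*79*√2 + 2*(-153)*√2) = 20966 + (23409 - 7497 + 98*√2 + 12087 - 158*√2 - 306*√2) = 20966 + (27999 - 366*√2) = 48965 - 366*√2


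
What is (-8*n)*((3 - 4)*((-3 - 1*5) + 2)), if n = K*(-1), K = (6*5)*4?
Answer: 5760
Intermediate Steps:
K = 120 (K = 30*4 = 120)
n = -120 (n = 120*(-1) = -120)
(-8*n)*((3 - 4)*((-3 - 1*5) + 2)) = (-8*(-120))*((3 - 4)*((-3 - 1*5) + 2)) = 960*(-((-3 - 5) + 2)) = 960*(-(-8 + 2)) = 960*(-1*(-6)) = 960*6 = 5760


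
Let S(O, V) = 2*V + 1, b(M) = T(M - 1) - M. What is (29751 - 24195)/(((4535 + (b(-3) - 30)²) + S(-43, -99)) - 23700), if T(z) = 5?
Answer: -2778/9439 ≈ -0.29431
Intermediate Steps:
b(M) = 5 - M
S(O, V) = 1 + 2*V
(29751 - 24195)/(((4535 + (b(-3) - 30)²) + S(-43, -99)) - 23700) = (29751 - 24195)/(((4535 + ((5 - 1*(-3)) - 30)²) + (1 + 2*(-99))) - 23700) = 5556/(((4535 + ((5 + 3) - 30)²) + (1 - 198)) - 23700) = 5556/(((4535 + (8 - 30)²) - 197) - 23700) = 5556/(((4535 + (-22)²) - 197) - 23700) = 5556/(((4535 + 484) - 197) - 23700) = 5556/((5019 - 197) - 23700) = 5556/(4822 - 23700) = 5556/(-18878) = 5556*(-1/18878) = -2778/9439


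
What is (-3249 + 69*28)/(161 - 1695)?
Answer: 1317/1534 ≈ 0.85854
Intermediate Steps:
(-3249 + 69*28)/(161 - 1695) = (-3249 + 1932)/(-1534) = -1317*(-1/1534) = 1317/1534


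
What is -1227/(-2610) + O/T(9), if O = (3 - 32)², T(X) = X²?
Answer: 254933/23490 ≈ 10.853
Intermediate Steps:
O = 841 (O = (-29)² = 841)
-1227/(-2610) + O/T(9) = -1227/(-2610) + 841/(9²) = -1227*(-1/2610) + 841/81 = 409/870 + 841*(1/81) = 409/870 + 841/81 = 254933/23490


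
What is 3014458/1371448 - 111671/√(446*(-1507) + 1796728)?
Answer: 1507229/685724 - 15953*√1124606/160658 ≈ -103.10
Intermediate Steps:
3014458/1371448 - 111671/√(446*(-1507) + 1796728) = 3014458*(1/1371448) - 111671/√(-672122 + 1796728) = 1507229/685724 - 111671*√1124606/1124606 = 1507229/685724 - 15953*√1124606/160658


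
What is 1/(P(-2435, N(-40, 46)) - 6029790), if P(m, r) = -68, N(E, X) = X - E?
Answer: -1/6029858 ≈ -1.6584e-7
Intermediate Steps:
1/(P(-2435, N(-40, 46)) - 6029790) = 1/(-68 - 6029790) = 1/(-6029858) = -1/6029858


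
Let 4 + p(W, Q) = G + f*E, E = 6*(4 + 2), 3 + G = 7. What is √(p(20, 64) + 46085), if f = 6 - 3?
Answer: √46193 ≈ 214.93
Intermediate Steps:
G = 4 (G = -3 + 7 = 4)
E = 36 (E = 6*6 = 36)
f = 3
p(W, Q) = 108 (p(W, Q) = -4 + (4 + 3*36) = -4 + (4 + 108) = -4 + 112 = 108)
√(p(20, 64) + 46085) = √(108 + 46085) = √46193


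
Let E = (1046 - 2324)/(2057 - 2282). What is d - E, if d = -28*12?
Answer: -8542/25 ≈ -341.68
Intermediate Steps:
d = -336
E = 142/25 (E = -1278/(-225) = -1278*(-1/225) = 142/25 ≈ 5.6800)
d - E = -336 - 1*142/25 = -336 - 142/25 = -8542/25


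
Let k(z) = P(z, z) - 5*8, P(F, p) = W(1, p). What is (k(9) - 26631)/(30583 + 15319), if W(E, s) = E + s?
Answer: -26661/45902 ≈ -0.58082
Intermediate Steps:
P(F, p) = 1 + p
k(z) = -39 + z (k(z) = (1 + z) - 5*8 = (1 + z) - 40 = -39 + z)
(k(9) - 26631)/(30583 + 15319) = ((-39 + 9) - 26631)/(30583 + 15319) = (-30 - 26631)/45902 = -26661*1/45902 = -26661/45902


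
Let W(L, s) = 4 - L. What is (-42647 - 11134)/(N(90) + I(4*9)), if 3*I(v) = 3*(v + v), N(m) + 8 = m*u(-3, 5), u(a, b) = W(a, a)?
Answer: -53781/694 ≈ -77.494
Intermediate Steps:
u(a, b) = 4 - a
N(m) = -8 + 7*m (N(m) = -8 + m*(4 - 1*(-3)) = -8 + m*(4 + 3) = -8 + m*7 = -8 + 7*m)
I(v) = 2*v (I(v) = (3*(v + v))/3 = (3*(2*v))/3 = (6*v)/3 = 2*v)
(-42647 - 11134)/(N(90) + I(4*9)) = (-42647 - 11134)/((-8 + 7*90) + 2*(4*9)) = -53781/((-8 + 630) + 2*36) = -53781/(622 + 72) = -53781/694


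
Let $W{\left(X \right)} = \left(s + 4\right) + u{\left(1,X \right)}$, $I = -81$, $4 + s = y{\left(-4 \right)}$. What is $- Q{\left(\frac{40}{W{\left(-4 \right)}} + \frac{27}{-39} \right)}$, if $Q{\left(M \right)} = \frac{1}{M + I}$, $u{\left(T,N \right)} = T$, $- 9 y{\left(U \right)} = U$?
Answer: $\frac{1}{54} \approx 0.018519$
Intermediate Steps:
$y{\left(U \right)} = - \frac{U}{9}$
$s = - \frac{32}{9}$ ($s = -4 - - \frac{4}{9} = -4 + \frac{4}{9} = - \frac{32}{9} \approx -3.5556$)
$W{\left(X \right)} = \frac{13}{9}$ ($W{\left(X \right)} = \left(- \frac{32}{9} + 4\right) + 1 = \frac{4}{9} + 1 = \frac{13}{9}$)
$Q{\left(M \right)} = \frac{1}{-81 + M}$ ($Q{\left(M \right)} = \frac{1}{M - 81} = \frac{1}{-81 + M}$)
$- Q{\left(\frac{40}{W{\left(-4 \right)}} + \frac{27}{-39} \right)} = - \frac{1}{-81 + \left(\frac{40}{\frac{13}{9}} + \frac{27}{-39}\right)} = - \frac{1}{-81 + \left(40 \cdot \frac{9}{13} + 27 \left(- \frac{1}{39}\right)\right)} = - \frac{1}{-81 + \left(\frac{360}{13} - \frac{9}{13}\right)} = - \frac{1}{-81 + 27} = - \frac{1}{-54} = \left(-1\right) \left(- \frac{1}{54}\right) = \frac{1}{54}$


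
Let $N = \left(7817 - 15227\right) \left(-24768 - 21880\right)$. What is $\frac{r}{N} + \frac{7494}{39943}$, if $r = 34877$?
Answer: $\frac{2591781721931}{13806764484240} \approx 0.18772$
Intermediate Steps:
$N = 345661680$ ($N = \left(-7410\right) \left(-46648\right) = 345661680$)
$\frac{r}{N} + \frac{7494}{39943} = \frac{34877}{345661680} + \frac{7494}{39943} = \frac{2591781721931}{13806764484240}$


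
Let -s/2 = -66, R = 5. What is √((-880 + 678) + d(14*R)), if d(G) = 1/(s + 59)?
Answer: I*√7368971/191 ≈ 14.212*I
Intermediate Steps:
s = 132 (s = -2*(-66) = 132)
d(G) = 1/191 (d(G) = 1/(132 + 59) = 1/191)
√((-880 + 678) + d(14*R)) = √((-880 + 678) + 1/191) = √(-202 + 1/191) = √(-38581/191) = I*√7368971/191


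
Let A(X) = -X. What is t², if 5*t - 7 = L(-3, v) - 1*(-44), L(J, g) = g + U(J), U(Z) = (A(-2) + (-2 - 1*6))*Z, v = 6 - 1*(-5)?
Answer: 256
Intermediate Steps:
v = 11 (v = 6 + 5 = 11)
U(Z) = -6*Z (U(Z) = (-1*(-2) + (-2 - 1*6))*Z = (2 + (-2 - 6))*Z = (2 - 8)*Z = -6*Z)
L(J, g) = g - 6*J
t = 16 (t = 7/5 + ((11 - 6*(-3)) - 1*(-44))/5 = 7/5 + ((11 + 18) + 44)/5 = 7/5 + (29 + 44)/5 = 7/5 + (⅕)*73 = 7/5 + 73/5 = 16)
t² = 16² = 256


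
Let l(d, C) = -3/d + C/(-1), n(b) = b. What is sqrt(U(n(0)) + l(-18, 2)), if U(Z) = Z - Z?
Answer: I*sqrt(66)/6 ≈ 1.354*I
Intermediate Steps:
U(Z) = 0
l(d, C) = -C - 3/d (l(d, C) = -3/d + C*(-1) = -3/d - C = -C - 3/d)
sqrt(U(n(0)) + l(-18, 2)) = sqrt(0 + (-1*2 - 3/(-18))) = sqrt(0 + (-2 - 3*(-1/18))) = sqrt(0 + (-2 + 1/6)) = sqrt(0 - 11/6) = sqrt(-11/6) = I*sqrt(66)/6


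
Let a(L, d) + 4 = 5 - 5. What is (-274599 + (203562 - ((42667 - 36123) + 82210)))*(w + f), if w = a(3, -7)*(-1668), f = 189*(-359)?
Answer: 9775853589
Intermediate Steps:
f = -67851
a(L, d) = -4 (a(L, d) = -4 + (5 - 5) = -4 + 0 = -4)
w = 6672 (w = -4*(-1668) = 6672)
(-274599 + (203562 - ((42667 - 36123) + 82210)))*(w + f) = (-274599 + (203562 - ((42667 - 36123) + 82210)))*(6672 - 67851) = (-274599 + (203562 - (6544 + 82210)))*(-61179) = (-274599 + (203562 - 1*88754))*(-61179) = (-274599 + (203562 - 88754))*(-61179) = (-274599 + 114808)*(-61179) = -159791*(-61179) = 9775853589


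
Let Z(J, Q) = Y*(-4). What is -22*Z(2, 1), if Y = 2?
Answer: 176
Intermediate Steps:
Z(J, Q) = -8 (Z(J, Q) = 2*(-4) = -8)
-22*Z(2, 1) = -22*(-8) = 176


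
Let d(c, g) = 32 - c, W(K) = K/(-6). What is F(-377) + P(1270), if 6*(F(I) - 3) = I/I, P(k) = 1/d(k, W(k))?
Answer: 5879/1857 ≈ 3.1659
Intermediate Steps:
W(K) = -K/6 (W(K) = K*(-⅙) = -K/6)
P(k) = 1/(32 - k)
F(I) = 19/6 (F(I) = 3 + (I/I)/6 = 3 + (⅙)*1 = 3 + ⅙ = 19/6)
F(-377) + P(1270) = 19/6 - 1/(-32 + 1270) = 19/6 - 1/1238 = 5879/1857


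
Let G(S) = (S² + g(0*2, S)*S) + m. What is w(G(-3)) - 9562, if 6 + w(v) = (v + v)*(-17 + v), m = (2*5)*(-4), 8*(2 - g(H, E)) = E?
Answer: -171671/32 ≈ -5364.7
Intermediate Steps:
g(H, E) = 2 - E/8
m = -40 (m = 10*(-4) = -40)
G(S) = -40 + S² + S*(2 - S/8) (G(S) = (S² + (2 - S/8)*S) - 40 = (S² + S*(2 - S/8)) - 40 = -40 + S² + S*(2 - S/8))
w(v) = -6 + 2*v*(-17 + v) (w(v) = -6 + (v + v)*(-17 + v) = -6 + (2*v)*(-17 + v) = -6 + 2*v*(-17 + v))
w(G(-3)) - 9562 = (-6 - 34*(-40 + 2*(-3) + (7/8)*(-3)²) + 2*(-40 + 2*(-3) + (7/8)*(-3)²)²) - 9562 = (-6 - 34*(-40 - 6 + (7/8)*9) + 2*(-40 - 6 + (7/8)*9)²) - 9562 = (-6 - 34*(-40 - 6 + 63/8) + 2*(-40 - 6 + 63/8)²) - 9562 = (-6 - 34*(-305/8) + 2*(-305/8)²) - 9562 = (-6 + 5185/4 + 2*(93025/64)) - 9562 = (-6 + 5185/4 + 93025/32) - 9562 = 134313/32 - 9562 = -171671/32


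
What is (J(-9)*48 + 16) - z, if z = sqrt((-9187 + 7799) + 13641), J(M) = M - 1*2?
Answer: -512 - sqrt(12253) ≈ -622.69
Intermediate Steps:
J(M) = -2 + M (J(M) = M - 2 = -2 + M)
z = sqrt(12253) (z = sqrt(-1388 + 13641) = sqrt(12253) ≈ 110.69)
(J(-9)*48 + 16) - z = ((-2 - 9)*48 + 16) - sqrt(12253) = (-11*48 + 16) - sqrt(12253) = (-528 + 16) - sqrt(12253) = -512 - sqrt(12253)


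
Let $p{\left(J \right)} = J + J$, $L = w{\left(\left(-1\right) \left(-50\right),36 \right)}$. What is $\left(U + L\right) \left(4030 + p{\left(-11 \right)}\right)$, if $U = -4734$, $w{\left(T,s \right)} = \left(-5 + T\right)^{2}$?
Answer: $-10857672$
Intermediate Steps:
$L = 2025$ ($L = \left(-5 - -50\right)^{2} = \left(-5 + 50\right)^{2} = 45^{2} = 2025$)
$p{\left(J \right)} = 2 J$
$\left(U + L\right) \left(4030 + p{\left(-11 \right)}\right) = \left(-4734 + 2025\right) \left(4030 + 2 \left(-11\right)\right) = - 2709 \left(4030 - 22\right) = \left(-2709\right) 4008 = -10857672$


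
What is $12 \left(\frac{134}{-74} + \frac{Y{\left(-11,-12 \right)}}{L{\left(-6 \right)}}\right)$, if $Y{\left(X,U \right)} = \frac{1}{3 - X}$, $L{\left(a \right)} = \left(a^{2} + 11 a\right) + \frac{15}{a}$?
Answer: $- \frac{366264}{16835} \approx -21.756$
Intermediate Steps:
$L{\left(a \right)} = a^{2} + 11 a + \frac{15}{a}$
$12 \left(\frac{134}{-74} + \frac{Y{\left(-11,-12 \right)}}{L{\left(-6 \right)}}\right) = 12 \left(\frac{134}{-74} + \frac{\left(-1\right) \frac{1}{-3 - 11}}{\frac{1}{-6} \left(15 + \left(-6\right)^{2} \left(11 - 6\right)\right)}\right) = 12 \left(134 \left(- \frac{1}{74}\right) + \frac{\left(-1\right) \frac{1}{-14}}{\left(- \frac{1}{6}\right) \left(15 + 36 \cdot 5\right)}\right) = 12 \left(- \frac{67}{37} + \frac{\left(-1\right) \left(- \frac{1}{14}\right)}{\left(- \frac{1}{6}\right) \left(15 + 180\right)}\right) = 12 \left(- \frac{67}{37} + \frac{1}{14 \left(\left(- \frac{1}{6}\right) 195\right)}\right) = 12 \left(- \frac{67}{37} + \frac{1}{14 \left(- \frac{65}{2}\right)}\right) = 12 \left(- \frac{67}{37} + \frac{1}{14} \left(- \frac{2}{65}\right)\right) = 12 \left(- \frac{67}{37} - \frac{1}{455}\right) = 12 \left(- \frac{30522}{16835}\right) = - \frac{366264}{16835}$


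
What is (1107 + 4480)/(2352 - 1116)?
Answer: 5587/1236 ≈ 4.5202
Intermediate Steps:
(1107 + 4480)/(2352 - 1116) = 5587/1236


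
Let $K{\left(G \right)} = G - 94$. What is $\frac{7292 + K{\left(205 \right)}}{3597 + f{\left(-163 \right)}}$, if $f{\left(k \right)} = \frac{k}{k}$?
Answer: $\frac{7403}{3598} \approx 2.0575$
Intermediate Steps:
$f{\left(k \right)} = 1$
$K{\left(G \right)} = -94 + G$ ($K{\left(G \right)} = G - 94 = -94 + G$)
$\frac{7292 + K{\left(205 \right)}}{3597 + f{\left(-163 \right)}} = \frac{7292 + \left(-94 + 205\right)}{3597 + 1} = \frac{7292 + 111}{3598} = 7403 \cdot \frac{1}{3598} = \frac{7403}{3598}$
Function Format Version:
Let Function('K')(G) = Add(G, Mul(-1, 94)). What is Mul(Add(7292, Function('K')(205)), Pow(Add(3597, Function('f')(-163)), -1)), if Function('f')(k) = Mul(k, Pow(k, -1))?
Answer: Rational(7403, 3598) ≈ 2.0575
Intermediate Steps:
Function('f')(k) = 1
Function('K')(G) = Add(-94, G) (Function('K')(G) = Add(G, -94) = Add(-94, G))
Mul(Add(7292, Function('K')(205)), Pow(Add(3597, Function('f')(-163)), -1)) = Mul(Add(7292, Add(-94, 205)), Pow(Add(3597, 1), -1)) = Mul(Add(7292, 111), Pow(3598, -1)) = Mul(7403, Rational(1, 3598)) = Rational(7403, 3598)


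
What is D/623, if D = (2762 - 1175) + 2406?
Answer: 3993/623 ≈ 6.4093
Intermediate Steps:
D = 3993 (D = 1587 + 2406 = 3993)
D/623 = 3993/623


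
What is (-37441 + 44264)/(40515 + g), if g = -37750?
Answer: 6823/2765 ≈ 2.4676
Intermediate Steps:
(-37441 + 44264)/(40515 + g) = (-37441 + 44264)/(40515 - 37750) = 6823/2765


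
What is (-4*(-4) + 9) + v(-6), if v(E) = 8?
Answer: 33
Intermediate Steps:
(-4*(-4) + 9) + v(-6) = (-4*(-4) + 9) + 8 = (16 + 9) + 8 = 25 + 8 = 33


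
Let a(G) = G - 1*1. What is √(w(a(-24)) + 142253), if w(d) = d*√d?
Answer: √(142253 - 125*I) ≈ 377.16 - 0.166*I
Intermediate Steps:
a(G) = -1 + G (a(G) = G - 1 = -1 + G)
w(d) = d^(3/2)
√(w(a(-24)) + 142253) = √((-1 - 24)^(3/2) + 142253) = √((-25)^(3/2) + 142253) = √(-125*I + 142253) = √(142253 - 125*I)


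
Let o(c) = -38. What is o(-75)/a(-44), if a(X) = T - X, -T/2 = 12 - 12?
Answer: -19/22 ≈ -0.86364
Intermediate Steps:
T = 0 (T = -2*(12 - 12) = -2*0 = 0)
a(X) = -X (a(X) = 0 - X = -X)
o(-75)/a(-44) = -38/((-1*(-44))) = -38/44 = -38*1/44 = -19/22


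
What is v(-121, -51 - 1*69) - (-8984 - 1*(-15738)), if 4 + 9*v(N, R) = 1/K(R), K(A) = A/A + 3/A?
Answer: -2370770/351 ≈ -6754.3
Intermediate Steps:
K(A) = 1 + 3/A
v(N, R) = -4/9 + R/(9*(3 + R)) (v(N, R) = -4/9 + 1/(9*(((3 + R)/R))) = -4/9 + (R/(3 + R))/9 = -4/9 + R/(9*(3 + R)))
v(-121, -51 - 1*69) - (-8984 - 1*(-15738)) = (-4 - (-51 - 1*69))/(3*(3 + (-51 - 1*69))) - (-8984 - 1*(-15738)) = (-4 - (-51 - 69))/(3*(3 + (-51 - 69))) - (-8984 + 15738) = (-4 - 1*(-120))/(3*(3 - 120)) - 1*6754 = (⅓)*(-4 + 120)/(-117) - 6754 = (⅓)*(-1/117)*116 - 6754 = -116/351 - 6754 = -2370770/351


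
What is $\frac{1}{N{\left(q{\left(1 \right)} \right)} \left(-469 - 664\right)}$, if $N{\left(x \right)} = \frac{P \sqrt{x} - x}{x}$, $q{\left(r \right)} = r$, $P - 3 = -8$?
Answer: $\frac{1}{6798} \approx 0.0001471$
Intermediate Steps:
$P = -5$ ($P = 3 - 8 = -5$)
$N{\left(x \right)} = \frac{- x - 5 \sqrt{x}}{x}$ ($N{\left(x \right)} = \frac{- 5 \sqrt{x} - x}{x} = \frac{- x - 5 \sqrt{x}}{x}$)
$\frac{1}{N{\left(q{\left(1 \right)} \right)} \left(-469 - 664\right)} = \frac{1}{\left(-1 - 5 \frac{1}{\sqrt{1}}\right) \left(-469 - 664\right)} = \frac{1}{\left(-1 - 5\right) \left(-1133\right)} = \frac{1}{-1 - 5} \left(- \frac{1}{1133}\right) = \frac{1}{-6} \left(- \frac{1}{1133}\right) = \left(- \frac{1}{6}\right) \left(- \frac{1}{1133}\right) = \frac{1}{6798}$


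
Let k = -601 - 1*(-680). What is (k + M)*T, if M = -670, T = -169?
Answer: 99879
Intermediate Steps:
k = 79 (k = -601 + 680 = 79)
(k + M)*T = (79 - 670)*(-169) = -591*(-169) = 99879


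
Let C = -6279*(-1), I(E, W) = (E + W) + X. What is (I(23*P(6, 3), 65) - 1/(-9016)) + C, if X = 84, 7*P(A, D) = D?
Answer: 58043721/9016 ≈ 6437.9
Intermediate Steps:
P(A, D) = D/7
I(E, W) = 84 + E + W (I(E, W) = (E + W) + 84 = 84 + E + W)
C = 6279
(I(23*P(6, 3), 65) - 1/(-9016)) + C = ((84 + 23*((⅐)*3) + 65) - 1/(-9016)) + 6279 = ((84 + 23*(3/7) + 65) - 1*(-1/9016)) + 6279 = ((84 + 69/7 + 65) + 1/9016) + 6279 = (1112/7 + 1/9016) + 6279 = 1432257/9016 + 6279 = 58043721/9016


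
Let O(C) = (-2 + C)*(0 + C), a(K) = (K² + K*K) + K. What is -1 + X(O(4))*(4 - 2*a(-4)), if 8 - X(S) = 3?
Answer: -261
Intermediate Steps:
a(K) = K + 2*K² (a(K) = (K² + K²) + K = 2*K² + K = K + 2*K²)
O(C) = C*(-2 + C) (O(C) = (-2 + C)*C = C*(-2 + C))
X(S) = 5 (X(S) = 8 - 1*3 = 8 - 3 = 5)
-1 + X(O(4))*(4 - 2*a(-4)) = -1 + 5*(4 - (-8)*(1 + 2*(-4))) = -1 + 5*(4 - (-8)*(1 - 8)) = -1 + 5*(4 - (-8)*(-7)) = -1 + 5*(4 - 2*28) = -1 + 5*(4 - 56) = -1 + 5*(-52) = -1 - 260 = -261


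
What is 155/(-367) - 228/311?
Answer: -131881/114137 ≈ -1.1555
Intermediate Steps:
155/(-367) - 228/311 = 155*(-1/367) - 228*1/311 = -155/367 - 228/311 = -131881/114137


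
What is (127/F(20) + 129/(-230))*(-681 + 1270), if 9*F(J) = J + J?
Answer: 15180297/920 ≈ 16500.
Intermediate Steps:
F(J) = 2*J/9 (F(J) = (J + J)/9 = (2*J)/9 = 2*J/9)
(127/F(20) + 129/(-230))*(-681 + 1270) = (127/(((2/9)*20)) + 129/(-230))*(-681 + 1270) = (127/(40/9) + 129*(-1/230))*589 = (127*(9/40) - 129/230)*589 = (1143/40 - 129/230)*589 = (25773/920)*589 = 15180297/920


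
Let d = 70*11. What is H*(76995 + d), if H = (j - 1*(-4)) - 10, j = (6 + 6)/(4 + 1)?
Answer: -279954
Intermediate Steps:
j = 12/5 ≈ 2.4000
d = 770
H = -18/5 (H = (12/5 - 1*(-4)) - 10 = (12/5 + 4) - 10 = 32/5 - 10 = -18/5 ≈ -3.6000)
H*(76995 + d) = -18*(76995 + 770)/5 = -18/5*77765 = -279954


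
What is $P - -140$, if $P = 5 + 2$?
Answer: $147$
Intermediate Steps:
$P = 7$
$P - -140 = 7 - -140 = 7 + 140 = 147$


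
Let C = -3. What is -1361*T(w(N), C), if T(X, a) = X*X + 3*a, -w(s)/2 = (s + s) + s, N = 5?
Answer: -1212651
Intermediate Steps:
w(s) = -6*s (w(s) = -2*((s + s) + s) = -2*(2*s + s) = -6*s)
T(X, a) = X² + 3*a
-1361*T(w(N), C) = -1361*((-6*5)² + 3*(-3)) = -1361*((-30)² - 9) = -1361*(900 - 9) = -1361*891 = -1212651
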